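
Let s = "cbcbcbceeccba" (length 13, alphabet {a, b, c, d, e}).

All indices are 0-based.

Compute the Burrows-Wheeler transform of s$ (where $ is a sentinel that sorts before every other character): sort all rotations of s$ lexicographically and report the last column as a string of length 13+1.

rank  rotation        last
    0  $cbcbcbceeccba  a
    1  a$cbcbcbceeccb  b
    2  ba$cbcbcbceecc  c
    3  bcbcbceeccba$c  c
    4  bcbceeccba$cbc  c
    5  bceeccba$cbcbc  c
    6  cba$cbcbcbceec  c
    7  cbcbcbceeccba$  $
    8  cbcbceeccba$cb  b
    9  cbceeccba$cbcb  b
   10  ccba$cbcbcbcee  e
   11  ceeccba$cbcbcb  b
   12  eccba$cbcbcbce  e
   13  eeccba$cbcbcbc  c

abccccc$bbebec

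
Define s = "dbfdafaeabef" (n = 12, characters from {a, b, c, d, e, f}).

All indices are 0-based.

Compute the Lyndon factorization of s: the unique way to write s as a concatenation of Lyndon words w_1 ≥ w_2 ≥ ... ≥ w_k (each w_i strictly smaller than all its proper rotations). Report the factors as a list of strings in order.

emit factor 1: 'd' (i=0, period=1)
emit factor 2: 'bfd' (i=1, period=3)
emit factor 3: 'af' (i=4, period=2)
emit factor 4: 'ae' (i=6, period=2)
emit factor 5: 'abef' (i=8, period=4)

["d", "bfd", "af", "ae", "abef"]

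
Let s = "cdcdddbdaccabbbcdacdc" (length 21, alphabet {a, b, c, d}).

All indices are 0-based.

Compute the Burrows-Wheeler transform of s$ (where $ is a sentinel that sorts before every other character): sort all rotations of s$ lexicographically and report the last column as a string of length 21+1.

ccddabbddcaba$dbcdccdc

rank  rotation                last
    0  $cdcdddbdaccabbbcdacdc  c
    1  abbbcdacdc$cdcdddbdacc  c
    2  accabbbcdacdc$cdcdddbd  d
    3  acdc$cdcdddbdaccabbbcd  d
    4  bbbcdacdc$cdcdddbdacca  a
    5  bbcdacdc$cdcdddbdaccab  b
    6  bcdacdc$cdcdddbdaccabb  b
    7  bdaccabbbcdacdc$cdcddd  d
    8  c$cdcdddbdaccabbbcdacd  d
    9  cabbbcdacdc$cdcdddbdac  c
   10  ccabbbcdacdc$cdcdddbda  a
   11  cdacdc$cdcdddbdaccabbb  b
   12  cdc$cdcdddbdaccabbbcda  a
   13  cdcdddbdaccabbbcdacdc$  $
   14  cdddbdaccabbbcdacdc$cd  d
   15  daccabbbcdacdc$cdcdddb  b
   16  dacdc$cdcdddbdaccabbbc  c
   17  dbdaccabbbcdacdc$cdcdd  d
   18  dc$cdcdddbdaccabbbcdac  c
   19  dcdddbdaccabbbcdacdc$c  c
   20  ddbdaccabbbcdacdc$cdcd  d
   21  dddbdaccabbbcdacdc$cdc  c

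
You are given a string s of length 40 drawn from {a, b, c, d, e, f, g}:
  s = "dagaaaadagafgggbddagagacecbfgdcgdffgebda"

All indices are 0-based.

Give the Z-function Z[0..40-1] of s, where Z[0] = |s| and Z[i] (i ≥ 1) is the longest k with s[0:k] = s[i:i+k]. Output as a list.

[40, 0, 0, 0, 0, 0, 0, 4, 0, 0, 0, 0, 0, 0, 0, 0, 1, 4, 0, 0, 0, 0, 0, 0, 0, 0, 0, 0, 0, 1, 0, 0, 1, 0, 0, 0, 0, 0, 2, 0]

Z[0]=40
i=1: i≥r, start 0; Z[1]=0
i=2: i≥r, start 0; Z[2]=0
i=3: i≥r, start 0; Z[3]=0
i=4: i≥r, start 0; Z[4]=0
i=5: i≥r, start 0; Z[5]=0
i=6: i≥r, start 0; Z[6]=0
i=7: i≥r, start 0; Z[7]=4 extend→box=[7,11)
i=8: min(r-i=3, Z[1]=0)=0; Z[8]=0
i=9: min(r-i=2, Z[2]=0)=0; Z[9]=0
i=10: min(r-i=1, Z[3]=0)=0; Z[10]=0
i=11: i≥r, start 0; Z[11]=0
i=12: i≥r, start 0; Z[12]=0
i=13: i≥r, start 0; Z[13]=0
i=14: i≥r, start 0; Z[14]=0
i=15: i≥r, start 0; Z[15]=0
i=16: i≥r, start 0; Z[16]=1 extend→box=[16,17)
i=17: i≥r, start 0; Z[17]=4 extend→box=[17,21)
i=18: min(r-i=3, Z[1]=0)=0; Z[18]=0
i=19: min(r-i=2, Z[2]=0)=0; Z[19]=0
i=20: min(r-i=1, Z[3]=0)=0; Z[20]=0
i=21: i≥r, start 0; Z[21]=0
i=22: i≥r, start 0; Z[22]=0
i=23: i≥r, start 0; Z[23]=0
i=24: i≥r, start 0; Z[24]=0
i=25: i≥r, start 0; Z[25]=0
i=26: i≥r, start 0; Z[26]=0
i=27: i≥r, start 0; Z[27]=0
i=28: i≥r, start 0; Z[28]=0
i=29: i≥r, start 0; Z[29]=1 extend→box=[29,30)
i=30: i≥r, start 0; Z[30]=0
i=31: i≥r, start 0; Z[31]=0
i=32: i≥r, start 0; Z[32]=1 extend→box=[32,33)
i=33: i≥r, start 0; Z[33]=0
i=34: i≥r, start 0; Z[34]=0
i=35: i≥r, start 0; Z[35]=0
i=36: i≥r, start 0; Z[36]=0
i=37: i≥r, start 0; Z[37]=0
i=38: i≥r, start 0; Z[38]=2 extend→box=[38,40)
i=39: min(r-i=1, Z[1]=0)=0; Z[39]=0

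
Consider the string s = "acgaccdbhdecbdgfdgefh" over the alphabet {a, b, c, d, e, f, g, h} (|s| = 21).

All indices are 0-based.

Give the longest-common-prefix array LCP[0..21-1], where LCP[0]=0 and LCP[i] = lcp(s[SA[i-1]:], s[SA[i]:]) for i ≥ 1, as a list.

[0, 2, 0, 1, 0, 1, 1, 1, 0, 1, 1, 2, 0, 1, 0, 1, 0, 1, 1, 0, 1]

rank→(start, suffix):
  0 → (3, 'accdbhdecbdgfdgefh')
  1 → (0, 'acgaccdbhdecbdgfdgefh')
  2 → (12, 'bdgfdgefh')
  3 → (7, 'bhdecbdgfdgefh')
  4 → (11, 'cbdgfdgefh')
  5 → (4, 'ccdbhdecbdgfdgefh')
  6 → (5, 'cdbhdecbdgfdgefh')
  7 → (1, 'cgaccdbhdecbdgfdgefh')
  8 → (6, 'dbhdecbdgfdgefh')
  9 → (9, 'decbdgfdgefh')
  10 → (16, 'dgefh')
  11 → (13, 'dgfdgefh')
  12 → (10, 'ecbdgfdgefh')
  13 → (18, 'efh')
  14 → (15, 'fdgefh')
  15 → (19, 'fh')
  16 → (2, 'gaccdbhdecbdgfdgefh')
  17 → (17, 'gefh')
  18 → (14, 'gfdgefh')
  19 → (20, 'h')
  20 → (8, 'hdecbdgfdgefh')

SA = [3, 0, 12, 7, 11, 4, 5, 1, 6, 9, 16, 13, 10, 18, 15, 19, 2, 17, 14, 20, 8]
i: (SA[i-1],SA[i]) lcp shared
  1: (3,0) 2 'ac'
  2: (0,12) 0 ''
  3: (12,7) 1 'b'
  4: (7,11) 0 ''
  5: (11,4) 1 'c'
  6: (4,5) 1 'c'
  7: (5,1) 1 'c'
  8: (1,6) 0 ''
  9: (6,9) 1 'd'
  10: (9,16) 1 'd'
  11: (16,13) 2 'dg'
  12: (13,10) 0 ''
  13: (10,18) 1 'e'
  14: (18,15) 0 ''
  15: (15,19) 1 'f'
  16: (19,2) 0 ''
  17: (2,17) 1 'g'
  18: (17,14) 1 'g'
  19: (14,20) 0 ''
  20: (20,8) 1 'h'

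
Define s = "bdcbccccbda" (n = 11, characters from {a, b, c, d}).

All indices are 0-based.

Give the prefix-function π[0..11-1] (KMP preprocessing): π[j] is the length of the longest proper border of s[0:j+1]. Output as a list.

π[0] = 0
j=1 s[j]='d': π[1]=0 (border '')
j=2 s[j]='c': π[2]=0 (border '')
j=3 s[j]='b': π[3]=1 (border 'b')
j=4 s[j]='c': k: 1→0; π[4]=0 (border '')
j=5 s[j]='c': π[5]=0 (border '')
j=6 s[j]='c': π[6]=0 (border '')
j=7 s[j]='c': π[7]=0 (border '')
j=8 s[j]='b': π[8]=1 (border 'b')
j=9 s[j]='d': π[9]=2 (border 'bd')
j=10 s[j]='a': k: 2→0; π[10]=0 (border '')

[0, 0, 0, 1, 0, 0, 0, 0, 1, 2, 0]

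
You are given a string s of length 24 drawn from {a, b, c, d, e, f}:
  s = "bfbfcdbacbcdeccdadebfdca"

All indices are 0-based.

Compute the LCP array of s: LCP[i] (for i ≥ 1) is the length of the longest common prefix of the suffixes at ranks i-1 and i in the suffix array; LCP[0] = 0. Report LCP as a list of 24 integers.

sorted suffixes:
  #0 SA[0]=23  'a'
  #1 SA[1]=7  'acbcdeccdadebfdca'
  #2 SA[2]=16  'adebfdca'
  #3 SA[3]=6  'bacbcdeccdadebfdca'
  #4 SA[4]=9  'bcdeccdadebfdca'
  #5 SA[5]=0  'bfbfcdbacbcdeccdadebfdca'
  #6 SA[6]=2  'bfcdbacbcdeccdadebfdca'
  #7 SA[7]=19  'bfdca'
  #8 SA[8]=22  'ca'
  #9 SA[9]=8  'cbcdeccdadebfdca'
  #10 SA[10]=13  'ccdadebfdca'
  #11 SA[11]=14  'cdadebfdca'
  #12 SA[12]=4  'cdbacbcdeccdadebfdca'
  #13 SA[13]=10  'cdeccdadebfdca'
  #14 SA[14]=15  'dadebfdca'
  #15 SA[15]=5  'dbacbcdeccdadebfdca'
  #16 SA[16]=21  'dca'
  #17 SA[17]=17  'debfdca'
  #18 SA[18]=11  'deccdadebfdca'
  #19 SA[19]=18  'ebfdca'
  #20 SA[20]=12  'eccdadebfdca'
  #21 SA[21]=1  'fbfcdbacbcdeccdadebfdca'
  #22 SA[22]=3  'fcdbacbcdeccdadebfdca'
  #23 SA[23]=20  'fdca'

SA = [23, 7, 16, 6, 9, 0, 2, 19, 22, 8, 13, 14, 4, 10, 15, 5, 21, 17, 11, 18, 12, 1, 3, 20]
i: (SA[i-1],SA[i]) lcp shared
  1: (23,7) 1 'a'
  2: (7,16) 1 'a'
  3: (16,6) 0 ''
  4: (6,9) 1 'b'
  5: (9,0) 1 'b'
  6: (0,2) 2 'bf'
  7: (2,19) 2 'bf'
  8: (19,22) 0 ''
  9: (22,8) 1 'c'
  10: (8,13) 1 'c'
  11: (13,14) 1 'c'
  12: (14,4) 2 'cd'
  13: (4,10) 2 'cd'
  14: (10,15) 0 ''
  15: (15,5) 1 'd'
  16: (5,21) 1 'd'
  17: (21,17) 1 'd'
  18: (17,11) 2 'de'
  19: (11,18) 0 ''
  20: (18,12) 1 'e'
  21: (12,1) 0 ''
  22: (1,3) 1 'f'
  23: (3,20) 1 'f'

[0, 1, 1, 0, 1, 1, 2, 2, 0, 1, 1, 1, 2, 2, 0, 1, 1, 1, 2, 0, 1, 0, 1, 1]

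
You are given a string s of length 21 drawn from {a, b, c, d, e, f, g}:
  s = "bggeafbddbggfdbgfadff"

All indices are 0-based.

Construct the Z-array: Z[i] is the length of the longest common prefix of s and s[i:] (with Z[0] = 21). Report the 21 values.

[21, 0, 0, 0, 0, 0, 1, 0, 0, 3, 0, 0, 0, 0, 2, 0, 0, 0, 0, 0, 0]

Z[0]=21
i=1: outside box; Z[1]=0
i=2: outside box; Z[2]=0
i=3: outside box; Z[3]=0
i=4: outside box; Z[4]=0
i=5: outside box; Z[5]=0
i=6: outside box; Z[6]=1 grow→box=[6,7)
i=7: outside box; Z[7]=0
i=8: outside box; Z[8]=0
i=9: outside box; Z[9]=3 grow→box=[9,12)
i=10: min(r-i=2, Z[1]=0)=0; Z[10]=0
i=11: min(r-i=1, Z[2]=0)=0; Z[11]=0
i=12: outside box; Z[12]=0
i=13: outside box; Z[13]=0
i=14: outside box; Z[14]=2 grow→box=[14,16)
i=15: min(r-i=1, Z[1]=0)=0; Z[15]=0
i=16: outside box; Z[16]=0
i=17: outside box; Z[17]=0
i=18: outside box; Z[18]=0
i=19: outside box; Z[19]=0
i=20: outside box; Z[20]=0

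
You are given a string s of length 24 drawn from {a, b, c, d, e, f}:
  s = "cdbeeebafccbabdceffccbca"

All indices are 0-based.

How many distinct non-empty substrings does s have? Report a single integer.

sorted suffixes:
  #0 SA[0]=23  'a'
  #1 SA[1]=12  'abdceffccbca'
  #2 SA[2]=7  'afccbabdceffccbca'
  #3 SA[3]=11  'babdceffccbca'
  #4 SA[4]=6  'bafccbabdceffccbca'
  #5 SA[5]=21  'bca'
  #6 SA[6]=13  'bdceffccbca'
  #7 SA[7]=2  'beeebafccbabdceffccbca'
  #8 SA[8]=22  'ca'
  #9 SA[9]=10  'cbabdceffccbca'
  #10 SA[10]=20  'cbca'
  #11 SA[11]=9  'ccbabdceffccbca'
  #12 SA[12]=19  'ccbca'
  #13 SA[13]=0  'cdbeeebafccbabdceffccbca'
  #14 SA[14]=15  'ceffccbca'
  #15 SA[15]=1  'dbeeebafccbabdceffccbca'
  #16 SA[16]=14  'dceffccbca'
  #17 SA[17]=5  'ebafccbabdceffccbca'
  #18 SA[18]=4  'eebafccbabdceffccbca'
  #19 SA[19]=3  'eeebafccbabdceffccbca'
  #20 SA[20]=16  'effccbca'
  #21 SA[21]=8  'fccbabdceffccbca'
  #22 SA[22]=18  'fccbca'
  #23 SA[23]=17  'ffccbca'

SA = [23, 12, 7, 11, 6, 21, 13, 2, 22, 10, 20, 9, 19, 0, 15, 1, 14, 5, 4, 3, 16, 8, 18, 17]
[i] adj suffixes → lcp
  [1] 23/12 → 1 ('a')
  [2] 12/7 → 1 ('a')
  [3] 7/11 → 0 ('')
  [4] 11/6 → 2 ('ba')
  [5] 6/21 → 1 ('b')
  [6] 21/13 → 1 ('b')
  [7] 13/2 → 1 ('b')
  [8] 2/22 → 0 ('')
  [9] 22/10 → 1 ('c')
  [10] 10/20 → 2 ('cb')
  [11] 20/9 → 1 ('c')
  [12] 9/19 → 3 ('ccb')
  [13] 19/0 → 1 ('c')
  [14] 0/15 → 1 ('c')
  [15] 15/1 → 0 ('')
  [16] 1/14 → 1 ('d')
  [17] 14/5 → 0 ('')
  [18] 5/4 → 1 ('e')
  [19] 4/3 → 2 ('ee')
  [20] 3/16 → 1 ('e')
  [21] 16/8 → 0 ('')
  [22] 8/18 → 4 ('fccb')
  [23] 18/17 → 1 ('f')

n(n+1)/2 = 24·25/2 = 300
Σ LCP = 0 + 1 + 1 + 0 + 2 + 1 + 1 + 1 + 0 + 1 + 2 + 1 + 3 + 1 + 1 + 0 + 1 + 0 + 1 + 2 + 1 + 0 + 4 + 1 = 26
distinct = 300 − 26 = 274

274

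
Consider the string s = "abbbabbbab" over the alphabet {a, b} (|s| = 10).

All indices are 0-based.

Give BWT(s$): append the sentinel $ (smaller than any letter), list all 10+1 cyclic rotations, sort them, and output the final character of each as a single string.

rank  rotation     last
    0  $abbbabbbab  b
    1  ab$abbbabbb  b
    2  abbbab$abbb  b
    3  abbbabbbab$  $
    4  b$abbbabbba  a
    5  bab$abbbabb  b
    6  babbbab$abb  b
    7  bbab$abbbab  b
    8  bbabbbab$ab  b
    9  bbbab$abbba  a
   10  bbbabbbab$a  a

bbb$abbbbaa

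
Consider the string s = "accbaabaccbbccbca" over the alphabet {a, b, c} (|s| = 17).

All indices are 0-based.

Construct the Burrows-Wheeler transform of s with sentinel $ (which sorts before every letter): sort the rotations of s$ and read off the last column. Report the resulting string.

rank  rotation            last
    0  $accbaabaccbbccbca  a
    1  a$accbaabaccbbccbc  c
    2  aabaccbbccbca$accb  b
    3  abaccbbccbca$accba  a
    4  accbaabaccbbccbca$  $
    5  accbbccbca$accbaab  b
    6  baabaccbbccbca$acc  c
    7  baccbbccbca$accbaa  a
    8  bbccbca$accbaabacc  c
    9  bca$accbaabaccbbcc  c
   10  bccbca$accbaabaccb  b
   11  ca$accbaabaccbbccb  b
   12  cbaabaccbbccbca$ac  c
   13  cbbccbca$accbaabac  c
   14  cbca$accbaabaccbbc  c
   15  ccbaabaccbbccbca$a  a
   16  ccbbccbca$accbaaba  a
   17  ccbca$accbaabaccbb  b

acba$bcaccbbcccaab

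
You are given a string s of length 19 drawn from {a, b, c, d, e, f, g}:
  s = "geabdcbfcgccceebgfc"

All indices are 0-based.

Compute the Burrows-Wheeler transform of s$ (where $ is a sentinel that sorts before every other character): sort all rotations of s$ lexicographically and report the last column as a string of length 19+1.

ceacefdgccfbgecgbc$b

rank  rotation              last
    0  $geabdcbfcgccceebgfc  c
    1  abdcbfcgccceebgfc$ge  e
    2  bdcbfcgccceebgfc$gea  a
    3  bfcgccceebgfc$geabdc  c
    4  bgfc$geabdcbfcgcccee  e
    5  c$geabdcbfcgccceebgf  f
    6  cbfcgccceebgfc$geabd  d
    7  ccceebgfc$geabdcbfcg  g
    8  cceebgfc$geabdcbfcgc  c
    9  ceebgfc$geabdcbfcgcc  c
   10  cgccceebgfc$geabdcbf  f
   11  dcbfcgccceebgfc$geab  b
   12  eabdcbfcgccceebgfc$g  g
   13  ebgfc$geabdcbfcgccce  e
   14  eebgfc$geabdcbfcgccc  c
   15  fc$geabdcbfcgccceebg  g
   16  fcgccceebgfc$geabdcb  b
   17  gccceebgfc$geabdcbfc  c
   18  geabdcbfcgccceebgfc$  $
   19  gfc$geabdcbfcgccceeb  b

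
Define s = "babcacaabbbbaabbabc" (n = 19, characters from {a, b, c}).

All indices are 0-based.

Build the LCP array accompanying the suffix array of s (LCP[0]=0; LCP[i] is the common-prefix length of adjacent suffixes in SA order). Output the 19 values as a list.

rank→(start, suffix):
  0 → (12, 'aabbabc')
  1 → (6, 'aabbbbaabbabc')
  2 → (13, 'abbabc')
  3 → (7, 'abbbbaabbabc')
  4 → (16, 'abc')
  5 → (1, 'abcacaabbbbaabbabc')
  6 → (4, 'acaabbbbaabbabc')
  7 → (11, 'baabbabc')
  8 → (15, 'babc')
  9 → (0, 'babcacaabbbbaabbabc')
  10 → (10, 'bbaabbabc')
  11 → (14, 'bbabc')
  12 → (9, 'bbbaabbabc')
  13 → (8, 'bbbbaabbabc')
  14 → (17, 'bc')
  15 → (2, 'bcacaabbbbaabbabc')
  16 → (18, 'c')
  17 → (5, 'caabbbbaabbabc')
  18 → (3, 'cacaabbbbaabbabc')

SA = [12, 6, 13, 7, 16, 1, 4, 11, 15, 0, 10, 14, 9, 8, 17, 2, 18, 5, 3]
rank  pair      lcp
   1  s[12:],s[6:]  4  'aabb'
   2  s[6:],s[13:]  1  'a'
   3  s[13:],s[7:]  3  'abb'
   4  s[7:],s[16:]  2  'ab'
   5  s[16:],s[1:]  3  'abc'
   6  s[1:],s[4:]  1  'a'
   7  s[4:],s[11:]  0  ''
   8  s[11:],s[15:]  2  'ba'
   9  s[15:],s[0:]  4  'babc'
  10  s[0:],s[10:]  1  'b'
  11  s[10:],s[14:]  3  'bba'
  12  s[14:],s[9:]  2  'bb'
  13  s[9:],s[8:]  3  'bbb'
  14  s[8:],s[17:]  1  'b'
  15  s[17:],s[2:]  2  'bc'
  16  s[2:],s[18:]  0  ''
  17  s[18:],s[5:]  1  'c'
  18  s[5:],s[3:]  2  'ca'

[0, 4, 1, 3, 2, 3, 1, 0, 2, 4, 1, 3, 2, 3, 1, 2, 0, 1, 2]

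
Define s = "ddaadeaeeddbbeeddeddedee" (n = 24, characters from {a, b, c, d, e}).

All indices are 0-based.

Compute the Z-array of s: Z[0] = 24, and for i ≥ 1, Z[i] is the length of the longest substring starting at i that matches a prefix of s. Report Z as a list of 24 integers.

[24, 1, 0, 0, 1, 0, 0, 0, 0, 2, 1, 0, 0, 0, 0, 2, 1, 0, 2, 1, 0, 1, 0, 0]

Z[0]=24
i=1: i≥r, start 0; Z[1]=1 grow→box=[1,2)
i=2: i≥r, start 0; Z[2]=0
i=3: i≥r, start 0; Z[3]=0
i=4: i≥r, start 0; Z[4]=1 grow→box=[4,5)
i=5: i≥r, start 0; Z[5]=0
i=6: i≥r, start 0; Z[6]=0
i=7: i≥r, start 0; Z[7]=0
i=8: i≥r, start 0; Z[8]=0
i=9: i≥r, start 0; Z[9]=2 grow→box=[9,11)
i=10: min(r-i=1, Z[1]=1)=1; Z[10]=1
i=11: i≥r, start 0; Z[11]=0
i=12: i≥r, start 0; Z[12]=0
i=13: i≥r, start 0; Z[13]=0
i=14: i≥r, start 0; Z[14]=0
i=15: i≥r, start 0; Z[15]=2 grow→box=[15,17)
i=16: min(r-i=1, Z[1]=1)=1; Z[16]=1
i=17: i≥r, start 0; Z[17]=0
i=18: i≥r, start 0; Z[18]=2 grow→box=[18,20)
i=19: min(r-i=1, Z[1]=1)=1; Z[19]=1
i=20: i≥r, start 0; Z[20]=0
i=21: i≥r, start 0; Z[21]=1 grow→box=[21,22)
i=22: i≥r, start 0; Z[22]=0
i=23: i≥r, start 0; Z[23]=0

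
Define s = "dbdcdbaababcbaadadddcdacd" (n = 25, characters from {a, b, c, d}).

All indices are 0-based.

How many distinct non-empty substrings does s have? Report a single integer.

rank | idx | suffix
   0 |   6 | aababcbaadadddcdacd
   1 |  13 | aadadddcdacd
   2 |   7 | ababcbaadadddcdacd
   3 |   9 | abcbaadadddcdacd
   4 |  22 | acd
   5 |  14 | adadddcdacd
   6 |  16 | adddcdacd
   7 |   5 | baababcbaadadddcdacd
   8 |  12 | baadadddcdacd
   9 |   8 | babcbaadadddcdacd
  10 |  10 | bcbaadadddcdacd
  11 |   1 | bdcdbaababcbaadadddcdacd
  12 |  11 | cbaadadddcdacd
  13 |  23 | cd
  14 |  20 | cdacd
  15 |   3 | cdbaababcbaadadddcdacd
  16 |  24 | d
  17 |  21 | dacd
  18 |  15 | dadddcdacd
  19 |   4 | dbaababcbaadadddcdacd
  20 |   0 | dbdcdbaababcbaadadddcdacd
  21 |  19 | dcdacd
  22 |   2 | dcdbaababcbaadadddcdacd
  23 |  18 | ddcdacd
  24 |  17 | dddcdacd

SA = [6, 13, 7, 9, 22, 14, 16, 5, 12, 8, 10, 1, 11, 23, 20, 3, 24, 21, 15, 4, 0, 19, 2, 18, 17]
i: (SA[i-1],SA[i]) lcp shared
  1: (6,13) 2 'aa'
  2: (13,7) 1 'a'
  3: (7,9) 2 'ab'
  4: (9,22) 1 'a'
  5: (22,14) 1 'a'
  6: (14,16) 2 'ad'
  7: (16,5) 0 ''
  8: (5,12) 3 'baa'
  9: (12,8) 2 'ba'
  10: (8,10) 1 'b'
  11: (10,1) 1 'b'
  12: (1,11) 0 ''
  13: (11,23) 1 'c'
  14: (23,20) 2 'cd'
  15: (20,3) 2 'cd'
  16: (3,24) 0 ''
  17: (24,21) 1 'd'
  18: (21,15) 2 'da'
  19: (15,4) 1 'd'
  20: (4,0) 2 'db'
  21: (0,19) 1 'd'
  22: (19,2) 3 'dcd'
  23: (2,18) 1 'd'
  24: (18,17) 2 'dd'

n(n+1)/2 = 25·26/2 = 325
Σ LCP = 0 + 2 + 1 + 2 + 1 + 1 + 2 + 0 + 3 + 2 + 1 + 1 + 0 + 1 + 2 + 2 + 0 + 1 + 2 + 1 + 2 + 1 + 3 + 1 + 2 = 34
distinct = 325 − 34 = 291

291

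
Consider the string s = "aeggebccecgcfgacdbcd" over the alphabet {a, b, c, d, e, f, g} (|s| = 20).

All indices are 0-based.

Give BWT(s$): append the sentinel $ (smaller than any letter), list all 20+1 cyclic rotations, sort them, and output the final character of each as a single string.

dg$edbbacgeccgcacfcge

rank  rotation               last
    0  $aeggebccecgcfgacdbcd  d
    1  acdbcd$aeggebccecgcfg  g
    2  aeggebccecgcfgacdbcd$  $
    3  bccecgcfgacdbcd$aegge  e
    4  bcd$aeggebccecgcfgacd  d
    5  ccecgcfgacdbcd$aeggeb  b
    6  cd$aeggebccecgcfgacdb  b
    7  cdbcd$aeggebccecgcfga  a
    8  cecgcfgacdbcd$aeggebc  c
    9  cfgacdbcd$aeggebccecg  g
   10  cgcfgacdbcd$aeggebcce  e
   11  d$aeggebccecgcfgacdbc  c
   12  dbcd$aeggebccecgcfgac  c
   13  ebccecgcfgacdbcd$aegg  g
   14  ecgcfgacdbcd$aeggebcc  c
   15  eggebccecgcfgacdbcd$a  a
   16  fgacdbcd$aeggebccecgc  c
   17  gacdbcd$aeggebccecgcf  f
   18  gcfgacdbcd$aeggebccec  c
   19  gebccecgcfgacdbcd$aeg  g
   20  ggebccecgcfgacdbcd$ae  e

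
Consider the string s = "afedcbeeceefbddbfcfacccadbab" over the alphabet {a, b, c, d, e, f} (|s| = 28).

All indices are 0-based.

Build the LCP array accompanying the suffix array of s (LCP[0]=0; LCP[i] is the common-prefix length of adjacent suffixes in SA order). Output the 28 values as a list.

[0, 1, 1, 1, 0, 1, 1, 1, 1, 0, 1, 1, 2, 1, 1, 0, 2, 1, 1, 0, 1, 1, 2, 1, 0, 1, 1, 1]

sorted suffixes:
  #0 SA[0]=26  'ab'
  #1 SA[1]=19  'acccadbab'
  #2 SA[2]=23  'adbab'
  #3 SA[3]=0  'afedcbeeceefbddbfcfacccadbab'
  #4 SA[4]=27  'b'
  #5 SA[5]=25  'bab'
  #6 SA[6]=12  'bddbfcfacccadbab'
  #7 SA[7]=5  'beeceefbddbfcfacccadbab'
  #8 SA[8]=15  'bfcfacccadbab'
  #9 SA[9]=22  'cadbab'
  #10 SA[10]=4  'cbeeceefbddbfcfacccadbab'
  #11 SA[11]=21  'ccadbab'
  #12 SA[12]=20  'cccadbab'
  #13 SA[13]=8  'ceefbddbfcfacccadbab'
  #14 SA[14]=17  'cfacccadbab'
  #15 SA[15]=24  'dbab'
  #16 SA[16]=14  'dbfcfacccadbab'
  #17 SA[17]=3  'dcbeeceefbddbfcfacccadbab'
  #18 SA[18]=13  'ddbfcfacccadbab'
  #19 SA[19]=7  'eceefbddbfcfacccadbab'
  #20 SA[20]=2  'edcbeeceefbddbfcfacccadbab'
  #21 SA[21]=6  'eeceefbddbfcfacccadbab'
  #22 SA[22]=9  'eefbddbfcfacccadbab'
  #23 SA[23]=10  'efbddbfcfacccadbab'
  #24 SA[24]=18  'facccadbab'
  #25 SA[25]=11  'fbddbfcfacccadbab'
  #26 SA[26]=16  'fcfacccadbab'
  #27 SA[27]=1  'fedcbeeceefbddbfcfacccadbab'

SA = [26, 19, 23, 0, 27, 25, 12, 5, 15, 22, 4, 21, 20, 8, 17, 24, 14, 3, 13, 7, 2, 6, 9, 10, 18, 11, 16, 1]
[i] adj suffixes → lcp
  [1] 26/19 → 1 ('a')
  [2] 19/23 → 1 ('a')
  [3] 23/0 → 1 ('a')
  [4] 0/27 → 0 ('')
  [5] 27/25 → 1 ('b')
  [6] 25/12 → 1 ('b')
  [7] 12/5 → 1 ('b')
  [8] 5/15 → 1 ('b')
  [9] 15/22 → 0 ('')
  [10] 22/4 → 1 ('c')
  [11] 4/21 → 1 ('c')
  [12] 21/20 → 2 ('cc')
  [13] 20/8 → 1 ('c')
  [14] 8/17 → 1 ('c')
  [15] 17/24 → 0 ('')
  [16] 24/14 → 2 ('db')
  [17] 14/3 → 1 ('d')
  [18] 3/13 → 1 ('d')
  [19] 13/7 → 0 ('')
  [20] 7/2 → 1 ('e')
  [21] 2/6 → 1 ('e')
  [22] 6/9 → 2 ('ee')
  [23] 9/10 → 1 ('e')
  [24] 10/18 → 0 ('')
  [25] 18/11 → 1 ('f')
  [26] 11/16 → 1 ('f')
  [27] 16/1 → 1 ('f')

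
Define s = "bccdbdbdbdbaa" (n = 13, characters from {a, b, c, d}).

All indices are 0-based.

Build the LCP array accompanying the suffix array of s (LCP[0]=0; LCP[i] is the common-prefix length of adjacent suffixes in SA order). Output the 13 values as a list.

sorted suffixes:
  #0 SA[0]=12  'a'
  #1 SA[1]=11  'aa'
  #2 SA[2]=10  'baa'
  #3 SA[3]=0  'bccdbdbdbdbaa'
  #4 SA[4]=8  'bdbaa'
  #5 SA[5]=6  'bdbdbaa'
  #6 SA[6]=4  'bdbdbdbaa'
  #7 SA[7]=1  'ccdbdbdbdbaa'
  #8 SA[8]=2  'cdbdbdbdbaa'
  #9 SA[9]=9  'dbaa'
  #10 SA[10]=7  'dbdbaa'
  #11 SA[11]=5  'dbdbdbaa'
  #12 SA[12]=3  'dbdbdbdbaa'

SA = [12, 11, 10, 0, 8, 6, 4, 1, 2, 9, 7, 5, 3]
i: (SA[i-1],SA[i]) lcp shared
  1: (12,11) 1 'a'
  2: (11,10) 0 ''
  3: (10,0) 1 'b'
  4: (0,8) 1 'b'
  5: (8,6) 3 'bdb'
  6: (6,4) 5 'bdbdb'
  7: (4,1) 0 ''
  8: (1,2) 1 'c'
  9: (2,9) 0 ''
  10: (9,7) 2 'db'
  11: (7,5) 4 'dbdb'
  12: (5,3) 6 'dbdbdb'

[0, 1, 0, 1, 1, 3, 5, 0, 1, 0, 2, 4, 6]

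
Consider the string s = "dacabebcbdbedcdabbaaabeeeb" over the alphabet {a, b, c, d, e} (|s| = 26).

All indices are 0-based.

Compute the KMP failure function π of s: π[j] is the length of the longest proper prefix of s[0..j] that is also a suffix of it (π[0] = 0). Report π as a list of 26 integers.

π[0] = 0
j=1 s[j]='a': π[1]=0 (border '')
j=2 s[j]='c': π[2]=0 (border '')
j=3 s[j]='a': π[3]=0 (border '')
j=4 s[j]='b': π[4]=0 (border '')
j=5 s[j]='e': π[5]=0 (border '')
j=6 s[j]='b': π[6]=0 (border '')
j=7 s[j]='c': π[7]=0 (border '')
j=8 s[j]='b': π[8]=0 (border '')
j=9 s[j]='d': π[9]=1 (border 'd')
j=10 s[j]='b': k: 1→0; π[10]=0 (border '')
j=11 s[j]='e': π[11]=0 (border '')
j=12 s[j]='d': π[12]=1 (border 'd')
j=13 s[j]='c': k: 1→0; π[13]=0 (border '')
j=14 s[j]='d': π[14]=1 (border 'd')
j=15 s[j]='a': π[15]=2 (border 'da')
j=16 s[j]='b': k: 2→0; π[16]=0 (border '')
j=17 s[j]='b': π[17]=0 (border '')
j=18 s[j]='a': π[18]=0 (border '')
j=19 s[j]='a': π[19]=0 (border '')
j=20 s[j]='a': π[20]=0 (border '')
j=21 s[j]='b': π[21]=0 (border '')
j=22 s[j]='e': π[22]=0 (border '')
j=23 s[j]='e': π[23]=0 (border '')
j=24 s[j]='e': π[24]=0 (border '')
j=25 s[j]='b': π[25]=0 (border '')

[0, 0, 0, 0, 0, 0, 0, 0, 0, 1, 0, 0, 1, 0, 1, 2, 0, 0, 0, 0, 0, 0, 0, 0, 0, 0]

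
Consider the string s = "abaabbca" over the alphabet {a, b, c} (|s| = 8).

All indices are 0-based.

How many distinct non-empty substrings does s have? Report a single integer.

30

sorted suffixes:
  #0 SA[0]=7  'a'
  #1 SA[1]=2  'aabbca'
  #2 SA[2]=0  'abaabbca'
  #3 SA[3]=3  'abbca'
  #4 SA[4]=1  'baabbca'
  #5 SA[5]=4  'bbca'
  #6 SA[6]=5  'bca'
  #7 SA[7]=6  'ca'

SA = [7, 2, 0, 3, 1, 4, 5, 6]
i: (SA[i-1],SA[i]) lcp shared
  1: (7,2) 1 'a'
  2: (2,0) 1 'a'
  3: (0,3) 2 'ab'
  4: (3,1) 0 ''
  5: (1,4) 1 'b'
  6: (4,5) 1 'b'
  7: (5,6) 0 ''

n(n+1)/2 = 8·9/2 = 36
Σ LCP = 0 + 1 + 1 + 2 + 0 + 1 + 1 + 0 = 6
distinct = 36 − 6 = 30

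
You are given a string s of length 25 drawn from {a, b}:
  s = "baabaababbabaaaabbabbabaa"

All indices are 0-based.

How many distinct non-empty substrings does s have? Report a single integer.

244

rank | idx | suffix
   0 |  24 | a
   1 |  23 | aa
   2 |  12 | aaaabbabbabaa
   3 |  13 | aaabbabbabaa
   4 |   1 | aabaababbabaaaabbabbabaa
   5 |   4 | aababbabaaaabbabbabaa
   6 |  14 | aabbabbabaa
   7 |  21 | abaa
   8 |  10 | abaaaabbabbabaa
   9 |   2 | abaababbabaaaabbabbabaa
  10 |   5 | ababbabaaaabbabbabaa
  11 |  18 | abbabaa
  12 |   7 | abbabaaaabbabbabaa
  13 |  15 | abbabbabaa
  14 |  22 | baa
  15 |  11 | baaaabbabbabaa
  16 |   0 | baabaababbabaaaabbabbabaa
  17 |   3 | baababbabaaaabbabbabaa
  18 |  20 | babaa
  19 |   9 | babaaaabbabbabaa
  20 |  17 | babbabaa
  21 |   6 | babbabaaaabbabbabaa
  22 |  19 | bbabaa
  23 |   8 | bbabaaaabbabbabaa
  24 |  16 | bbabbabaa

SA = [24, 23, 12, 13, 1, 4, 14, 21, 10, 2, 5, 18, 7, 15, 22, 11, 0, 3, 20, 9, 17, 6, 19, 8, 16]
rank  pair      lcp
   1  s[24:],s[23:]  1  'a'
   2  s[23:],s[12:]  2  'aa'
   3  s[12:],s[13:]  3  'aaa'
   4  s[13:],s[1:]  2  'aa'
   5  s[1:],s[4:]  4  'aaba'
   6  s[4:],s[14:]  3  'aab'
   7  s[14:],s[21:]  1  'a'
   8  s[21:],s[10:]  4  'abaa'
   9  s[10:],s[2:]  4  'abaa'
  10  s[2:],s[5:]  3  'aba'
  11  s[5:],s[18:]  2  'ab'
  12  s[18:],s[7:]  7  'abbabaa'
  13  s[7:],s[15:]  5  'abbab'
  14  s[15:],s[22:]  0  ''
  15  s[22:],s[11:]  3  'baa'
  16  s[11:],s[0:]  3  'baa'
  17  s[0:],s[3:]  5  'baaba'
  18  s[3:],s[20:]  2  'ba'
  19  s[20:],s[9:]  5  'babaa'
  20  s[9:],s[17:]  3  'bab'
  21  s[17:],s[6:]  8  'babbabaa'
  22  s[6:],s[19:]  1  'b'
  23  s[19:],s[8:]  6  'bbabaa'
  24  s[8:],s[16:]  4  'bbab'

n(n+1)/2 = 25·26/2 = 325
Σ LCP = 0 + 1 + 2 + 3 + 2 + 4 + 3 + 1 + 4 + 4 + 3 + 2 + 7 + 5 + 0 + 3 + 3 + 5 + 2 + 5 + 3 + 8 + 1 + 6 + 4 = 81
distinct = 325 − 81 = 244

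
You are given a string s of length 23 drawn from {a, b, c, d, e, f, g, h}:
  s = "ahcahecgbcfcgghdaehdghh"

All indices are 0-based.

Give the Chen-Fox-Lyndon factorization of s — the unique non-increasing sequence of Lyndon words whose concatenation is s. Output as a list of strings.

["ahcahecgbcfcgghd", "aehdghh"]

emit factor 1: 'ahcahecgbcfcgghd' (i=0, period=16)
emit factor 2: 'aehdghh' (i=16, period=7)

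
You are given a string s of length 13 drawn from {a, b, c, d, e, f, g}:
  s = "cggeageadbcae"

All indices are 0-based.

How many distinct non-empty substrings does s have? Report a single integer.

rank | idx | suffix
   0 |   7 | adbcae
   1 |  11 | ae
   2 |   4 | ageadbcae
   3 |   9 | bcae
   4 |  10 | cae
   5 |   0 | cggeageadbcae
   6 |   8 | dbcae
   7 |  12 | e
   8 |   6 | eadbcae
   9 |   3 | eageadbcae
  10 |   5 | geadbcae
  11 |   2 | geageadbcae
  12 |   1 | ggeageadbcae

SA = [7, 11, 4, 9, 10, 0, 8, 12, 6, 3, 5, 2, 1]
i: (SA[i-1],SA[i]) lcp shared
  1: (7,11) 1 'a'
  2: (11,4) 1 'a'
  3: (4,9) 0 ''
  4: (9,10) 0 ''
  5: (10,0) 1 'c'
  6: (0,8) 0 ''
  7: (8,12) 0 ''
  8: (12,6) 1 'e'
  9: (6,3) 2 'ea'
  10: (3,5) 0 ''
  11: (5,2) 3 'gea'
  12: (2,1) 1 'g'

n(n+1)/2 = 13·14/2 = 91
Σ LCP = 0 + 1 + 1 + 0 + 0 + 1 + 0 + 0 + 1 + 2 + 0 + 3 + 1 = 10
distinct = 91 − 10 = 81

81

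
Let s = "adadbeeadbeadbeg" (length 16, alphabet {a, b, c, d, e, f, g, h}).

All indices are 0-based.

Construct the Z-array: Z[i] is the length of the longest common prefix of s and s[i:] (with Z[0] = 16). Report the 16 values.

[16, 0, 2, 0, 0, 0, 0, 2, 0, 0, 0, 2, 0, 0, 0, 0]

Z[0]=16
i=1: outside box; Z[1]=0
i=2: outside box; Z[2]=2 grow→box=[2,4)
i=3: min(r-i=1, Z[1]=0)=0; Z[3]=0
i=4: outside box; Z[4]=0
i=5: outside box; Z[5]=0
i=6: outside box; Z[6]=0
i=7: outside box; Z[7]=2 grow→box=[7,9)
i=8: min(r-i=1, Z[1]=0)=0; Z[8]=0
i=9: outside box; Z[9]=0
i=10: outside box; Z[10]=0
i=11: outside box; Z[11]=2 grow→box=[11,13)
i=12: min(r-i=1, Z[1]=0)=0; Z[12]=0
i=13: outside box; Z[13]=0
i=14: outside box; Z[14]=0
i=15: outside box; Z[15]=0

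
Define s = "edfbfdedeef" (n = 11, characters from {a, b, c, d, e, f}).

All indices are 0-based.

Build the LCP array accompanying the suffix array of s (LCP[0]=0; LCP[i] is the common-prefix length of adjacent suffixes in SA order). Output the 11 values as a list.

[0, 0, 2, 1, 0, 2, 1, 1, 0, 1, 1]

sorted suffixes:
  #0 SA[0]=3  'bfdedeef'
  #1 SA[1]=5  'dedeef'
  #2 SA[2]=7  'deef'
  #3 SA[3]=1  'dfbfdedeef'
  #4 SA[4]=6  'edeef'
  #5 SA[5]=0  'edfbfdedeef'
  #6 SA[6]=8  'eef'
  #7 SA[7]=9  'ef'
  #8 SA[8]=10  'f'
  #9 SA[9]=2  'fbfdedeef'
  #10 SA[10]=4  'fdedeef'

SA = [3, 5, 7, 1, 6, 0, 8, 9, 10, 2, 4]
rank  pair      lcp
   1  s[3:],s[5:]  0  ''
   2  s[5:],s[7:]  2  'de'
   3  s[7:],s[1:]  1  'd'
   4  s[1:],s[6:]  0  ''
   5  s[6:],s[0:]  2  'ed'
   6  s[0:],s[8:]  1  'e'
   7  s[8:],s[9:]  1  'e'
   8  s[9:],s[10:]  0  ''
   9  s[10:],s[2:]  1  'f'
  10  s[2:],s[4:]  1  'f'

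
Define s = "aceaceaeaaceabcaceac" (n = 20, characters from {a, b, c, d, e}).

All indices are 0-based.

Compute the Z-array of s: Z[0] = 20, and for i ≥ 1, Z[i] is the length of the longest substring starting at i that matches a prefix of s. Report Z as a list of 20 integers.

[20, 0, 0, 4, 0, 0, 1, 0, 1, 4, 0, 0, 1, 0, 0, 5, 0, 0, 2, 0]

Z[0]=20
i=1: i≥r, start 0; Z[1]=0
i=2: i≥r, start 0; Z[2]=0
i=3: i≥r, start 0; Z[3]=4 grow→box=[3,7)
i=4: min(r-i=3, Z[1]=0)=0; Z[4]=0
i=5: min(r-i=2, Z[2]=0)=0; Z[5]=0
i=6: min(r-i=1, Z[3]=4)=1; Z[6]=1
i=7: i≥r, start 0; Z[7]=0
i=8: i≥r, start 0; Z[8]=1 grow→box=[8,9)
i=9: i≥r, start 0; Z[9]=4 grow→box=[9,13)
i=10: min(r-i=3, Z[1]=0)=0; Z[10]=0
i=11: min(r-i=2, Z[2]=0)=0; Z[11]=0
i=12: min(r-i=1, Z[3]=4)=1; Z[12]=1
i=13: i≥r, start 0; Z[13]=0
i=14: i≥r, start 0; Z[14]=0
i=15: i≥r, start 0; Z[15]=5 grow→box=[15,20)
i=16: min(r-i=4, Z[1]=0)=0; Z[16]=0
i=17: min(r-i=3, Z[2]=0)=0; Z[17]=0
i=18: min(r-i=2, Z[3]=4)=2; Z[18]=2
i=19: min(r-i=1, Z[4]=0)=0; Z[19]=0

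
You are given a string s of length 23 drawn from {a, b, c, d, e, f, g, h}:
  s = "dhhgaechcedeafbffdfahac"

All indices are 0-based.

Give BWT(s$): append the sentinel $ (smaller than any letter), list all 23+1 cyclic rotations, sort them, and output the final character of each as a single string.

rank  rotation                  last
    0  $dhhgaechcedeafbffdfahac  c
    1  ac$dhhgaechcedeafbffdfah  h
    2  aechcedeafbffdfahac$dhhg  g
    3  afbffdfahac$dhhgaechcede  e
    4  ahac$dhhgaechcedeafbffdf  f
    5  bffdfahac$dhhgaechcedeaf  f
    6  c$dhhgaechcedeafbffdfaha  a
    7  cedeafbffdfahac$dhhgaech  h
    8  chcedeafbffdfahac$dhhgae  e
    9  deafbffdfahac$dhhgaechce  e
   10  dfahac$dhhgaechcedeafbff  f
   11  dhhgaechcedeafbffdfahac$  $
   12  eafbffdfahac$dhhgaechced  d
   13  echcedeafbffdfahac$dhhga  a
   14  edeafbffdfahac$dhhgaechc  c
   15  fahac$dhhgaechcedeafbffd  d
   16  fbffdfahac$dhhgaechcedea  a
   17  fdfahac$dhhgaechcedeafbf  f
   18  ffdfahac$dhhgaechcedeafb  b
   19  gaechcedeafbffdfahac$dhh  h
   20  hac$dhhgaechcedeafbffdfa  a
   21  hcedeafbffdfahac$dhhgaec  c
   22  hgaechcedeafbffdfahac$dh  h
   23  hhgaechcedeafbffdfahac$d  d

chgeffaheef$dacdafbhachd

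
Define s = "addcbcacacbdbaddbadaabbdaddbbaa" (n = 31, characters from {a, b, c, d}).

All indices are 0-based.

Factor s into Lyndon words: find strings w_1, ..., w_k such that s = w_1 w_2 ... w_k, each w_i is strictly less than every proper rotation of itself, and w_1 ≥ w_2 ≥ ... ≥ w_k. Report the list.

["addcbc", "acacbdbaddbad", "aabbdaddbb", "a", "a"]

emit factor 1: 'addcbc' (i=0, period=6)
emit factor 2: 'acacbdbaddbad' (i=6, period=13)
emit factor 3: 'aabbdaddbb' (i=19, period=10)
emit factor 4: 'a' (i=29, period=1)
emit factor 5: 'a' (i=30, period=1)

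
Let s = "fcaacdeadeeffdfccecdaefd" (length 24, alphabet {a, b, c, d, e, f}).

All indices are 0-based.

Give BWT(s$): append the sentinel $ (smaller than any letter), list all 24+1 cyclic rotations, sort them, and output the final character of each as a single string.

dcaedffeacfccafdcdae$defe

rank  rotation                   last
    0  $fcaacdeadeeffdfccecdaefd  d
    1  aacdeadeeffdfccecdaefd$fc  c
    2  acdeadeeffdfccecdaefd$fca  a
    3  adeeffdfccecdaefd$fcaacde  e
    4  aefd$fcaacdeadeeffdfccecd  d
    5  caacdeadeeffdfccecdaefd$f  f
    6  ccecdaefd$fcaacdeadeeffdf  f
    7  cdaefd$fcaacdeadeeffdfcce  e
    8  cdeadeeffdfccecdaefd$fcaa  a
    9  cecdaefd$fcaacdeadeeffdfc  c
   10  d$fcaacdeadeeffdfccecdaef  f
   11  daefd$fcaacdeadeeffdfccec  c
   12  deadeeffdfccecdaefd$fcaac  c
   13  deeffdfccecdaefd$fcaacdea  a
   14  dfccecdaefd$fcaacdeadeeff  f
   15  eadeeffdfccecdaefd$fcaacd  d
   16  ecdaefd$fcaacdeadeeffdfcc  c
   17  eeffdfccecdaefd$fcaacdead  d
   18  efd$fcaacdeadeeffdfccecda  a
   19  effdfccecdaefd$fcaacdeade  e
   20  fcaacdeadeeffdfccecdaefd$  $
   21  fccecdaefd$fcaacdeadeeffd  d
   22  fd$fcaacdeadeeffdfccecdae  e
   23  fdfccecdaefd$fcaacdeadeef  f
   24  ffdfccecdaefd$fcaacdeadee  e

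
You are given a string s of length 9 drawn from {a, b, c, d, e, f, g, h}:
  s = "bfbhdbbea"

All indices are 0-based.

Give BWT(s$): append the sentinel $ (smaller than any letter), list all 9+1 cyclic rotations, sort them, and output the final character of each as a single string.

rank  rotation    last
    0  $bfbhdbbea  a
    1  a$bfbhdbbe  e
    2  bbea$bfbhd  d
    3  bea$bfbhdb  b
    4  bfbhdbbea$  $
    5  bhdbbea$bf  f
    6  dbbea$bfbh  h
    7  ea$bfbhdbb  b
    8  fbhdbbea$b  b
    9  hdbbea$bfb  b

aedb$fhbbb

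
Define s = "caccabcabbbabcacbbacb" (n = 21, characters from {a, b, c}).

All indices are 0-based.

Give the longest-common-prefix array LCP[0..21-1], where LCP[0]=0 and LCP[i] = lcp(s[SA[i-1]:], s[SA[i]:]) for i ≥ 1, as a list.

rank→(start, suffix):
  0 → (7, 'abbbabcacbbacb')
  1 → (4, 'abcabbbabcacbbacb')
  2 → (11, 'abcacbbacb')
  3 → (18, 'acb')
  4 → (14, 'acbbacb')
  5 → (1, 'accabcabbbabcacbbacb')
  6 → (20, 'b')
  7 → (10, 'babcacbbacb')
  8 → (17, 'bacb')
  9 → (9, 'bbabcacbbacb')
  10 → (16, 'bbacb')
  11 → (8, 'bbbabcacbbacb')
  12 → (5, 'bcabbbabcacbbacb')
  13 → (12, 'bcacbbacb')
  14 → (6, 'cabbbabcacbbacb')
  15 → (3, 'cabcabbbabcacbbacb')
  16 → (13, 'cacbbacb')
  17 → (0, 'caccabcabbbabcacbbacb')
  18 → (19, 'cb')
  19 → (15, 'cbbacb')
  20 → (2, 'ccabcabbbabcacbbacb')

SA = [7, 4, 11, 18, 14, 1, 20, 10, 17, 9, 16, 8, 5, 12, 6, 3, 13, 0, 19, 15, 2]
i: (SA[i-1],SA[i]) lcp shared
  1: (7,4) 2 'ab'
  2: (4,11) 4 'abca'
  3: (11,18) 1 'a'
  4: (18,14) 3 'acb'
  5: (14,1) 2 'ac'
  6: (1,20) 0 ''
  7: (20,10) 1 'b'
  8: (10,17) 2 'ba'
  9: (17,9) 1 'b'
  10: (9,16) 3 'bba'
  11: (16,8) 2 'bb'
  12: (8,5) 1 'b'
  13: (5,12) 3 'bca'
  14: (12,6) 0 ''
  15: (6,3) 3 'cab'
  16: (3,13) 2 'ca'
  17: (13,0) 3 'cac'
  18: (0,19) 1 'c'
  19: (19,15) 2 'cb'
  20: (15,2) 1 'c'

[0, 2, 4, 1, 3, 2, 0, 1, 2, 1, 3, 2, 1, 3, 0, 3, 2, 3, 1, 2, 1]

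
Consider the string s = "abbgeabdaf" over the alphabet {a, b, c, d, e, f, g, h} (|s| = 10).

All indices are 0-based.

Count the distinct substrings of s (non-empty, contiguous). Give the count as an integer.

50

rank→(start, suffix):
  0 → (0, 'abbgeabdaf')
  1 → (5, 'abdaf')
  2 → (8, 'af')
  3 → (1, 'bbgeabdaf')
  4 → (6, 'bdaf')
  5 → (2, 'bgeabdaf')
  6 → (7, 'daf')
  7 → (4, 'eabdaf')
  8 → (9, 'f')
  9 → (3, 'geabdaf')

SA = [0, 5, 8, 1, 6, 2, 7, 4, 9, 3]
i: (SA[i-1],SA[i]) lcp shared
  1: (0,5) 2 'ab'
  2: (5,8) 1 'a'
  3: (8,1) 0 ''
  4: (1,6) 1 'b'
  5: (6,2) 1 'b'
  6: (2,7) 0 ''
  7: (7,4) 0 ''
  8: (4,9) 0 ''
  9: (9,3) 0 ''

n(n+1)/2 = 10·11/2 = 55
Σ LCP = 0 + 2 + 1 + 0 + 1 + 1 + 0 + 0 + 0 + 0 = 5
distinct = 55 − 5 = 50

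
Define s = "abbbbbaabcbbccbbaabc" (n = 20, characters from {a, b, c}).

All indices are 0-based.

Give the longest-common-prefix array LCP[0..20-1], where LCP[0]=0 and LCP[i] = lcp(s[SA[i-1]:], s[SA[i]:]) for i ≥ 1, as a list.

rank→(start, suffix):
  0 → (16, 'aabc')
  1 → (6, 'aabcbbccbbaabc')
  2 → (0, 'abbbbbaabcbbccbbaabc')
  3 → (17, 'abc')
  4 → (7, 'abcbbccbbaabc')
  5 → (15, 'baabc')
  6 → (5, 'baabcbbccbbaabc')
  7 → (14, 'bbaabc')
  8 → (4, 'bbaabcbbccbbaabc')
  9 → (3, 'bbbaabcbbccbbaabc')
  10 → (2, 'bbbbaabcbbccbbaabc')
  11 → (1, 'bbbbbaabcbbccbbaabc')
  12 → (10, 'bbccbbaabc')
  13 → (18, 'bc')
  14 → (8, 'bcbbccbbaabc')
  15 → (11, 'bccbbaabc')
  16 → (19, 'c')
  17 → (13, 'cbbaabc')
  18 → (9, 'cbbccbbaabc')
  19 → (12, 'ccbbaabc')

SA = [16, 6, 0, 17, 7, 15, 5, 14, 4, 3, 2, 1, 10, 18, 8, 11, 19, 13, 9, 12]
[i] adj suffixes → lcp
  [1] 16/6 → 4 ('aabc')
  [2] 6/0 → 1 ('a')
  [3] 0/17 → 2 ('ab')
  [4] 17/7 → 3 ('abc')
  [5] 7/15 → 0 ('')
  [6] 15/5 → 5 ('baabc')
  [7] 5/14 → 1 ('b')
  [8] 14/4 → 6 ('bbaabc')
  [9] 4/3 → 2 ('bb')
  [10] 3/2 → 3 ('bbb')
  [11] 2/1 → 4 ('bbbb')
  [12] 1/10 → 2 ('bb')
  [13] 10/18 → 1 ('b')
  [14] 18/8 → 2 ('bc')
  [15] 8/11 → 2 ('bc')
  [16] 11/19 → 0 ('')
  [17] 19/13 → 1 ('c')
  [18] 13/9 → 3 ('cbb')
  [19] 9/12 → 1 ('c')

[0, 4, 1, 2, 3, 0, 5, 1, 6, 2, 3, 4, 2, 1, 2, 2, 0, 1, 3, 1]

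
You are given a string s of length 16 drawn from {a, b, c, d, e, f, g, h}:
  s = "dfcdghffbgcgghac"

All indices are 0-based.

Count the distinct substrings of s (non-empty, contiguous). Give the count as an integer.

sorted suffixes:
  #0 SA[0]=14  'ac'
  #1 SA[1]=8  'bgcgghac'
  #2 SA[2]=15  'c'
  #3 SA[3]=2  'cdghffbgcgghac'
  #4 SA[4]=10  'cgghac'
  #5 SA[5]=0  'dfcdghffbgcgghac'
  #6 SA[6]=3  'dghffbgcgghac'
  #7 SA[7]=7  'fbgcgghac'
  #8 SA[8]=1  'fcdghffbgcgghac'
  #9 SA[9]=6  'ffbgcgghac'
  #10 SA[10]=9  'gcgghac'
  #11 SA[11]=11  'gghac'
  #12 SA[12]=12  'ghac'
  #13 SA[13]=4  'ghffbgcgghac'
  #14 SA[14]=13  'hac'
  #15 SA[15]=5  'hffbgcgghac'

SA = [14, 8, 15, 2, 10, 0, 3, 7, 1, 6, 9, 11, 12, 4, 13, 5]
[i] adj suffixes → lcp
  [1] 14/8 → 0 ('')
  [2] 8/15 → 0 ('')
  [3] 15/2 → 1 ('c')
  [4] 2/10 → 1 ('c')
  [5] 10/0 → 0 ('')
  [6] 0/3 → 1 ('d')
  [7] 3/7 → 0 ('')
  [8] 7/1 → 1 ('f')
  [9] 1/6 → 1 ('f')
  [10] 6/9 → 0 ('')
  [11] 9/11 → 1 ('g')
  [12] 11/12 → 1 ('g')
  [13] 12/4 → 2 ('gh')
  [14] 4/13 → 0 ('')
  [15] 13/5 → 1 ('h')

n(n+1)/2 = 16·17/2 = 136
Σ LCP = 0 + 0 + 0 + 1 + 1 + 0 + 1 + 0 + 1 + 1 + 0 + 1 + 1 + 2 + 0 + 1 = 10
distinct = 136 − 10 = 126

126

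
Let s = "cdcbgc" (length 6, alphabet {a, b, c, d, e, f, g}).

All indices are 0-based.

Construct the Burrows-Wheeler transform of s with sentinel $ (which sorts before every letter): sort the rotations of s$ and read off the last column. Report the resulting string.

rank  rotation last
    0  $cdcbgc  c
    1  bgc$cdc  c
    2  c$cdcbg  g
    3  cbgc$cd  d
    4  cdcbgc$  $
    5  dcbgc$c  c
    6  gc$cdcb  b

ccgd$cb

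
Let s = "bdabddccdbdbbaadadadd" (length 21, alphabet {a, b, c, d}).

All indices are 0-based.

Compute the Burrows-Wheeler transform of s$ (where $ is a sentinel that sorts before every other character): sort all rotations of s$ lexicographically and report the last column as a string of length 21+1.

rank  rotation                last
    0  $bdabddccdbdbbaadadadd  d
    1  aadadadd$bdabddccdbdbb  b
    2  abddccdbdbbaadadadd$bd  d
    3  adadadd$bdabddccdbdbba  a
    4  adadd$bdabddccdbdbbaad  d
    5  add$bdabddccdbdbbaadad  d
    6  baadadadd$bdabddccdbdb  b
    7  bbaadadadd$bdabddccdbd  d
    8  bdabddccdbdbbaadadadd$  $
    9  bdbbaadadadd$bdabddccd  d
   10  bddccdbdbbaadadadd$bda  a
   11  ccdbdbbaadadadd$bdabdd  d
   12  cdbdbbaadadadd$bdabddc  c
   13  d$bdabddccdbdbbaadadad  d
   14  dabddccdbdbbaadadadd$b  b
   15  dadadd$bdabddccdbdbbaa  a
   16  dadd$bdabddccdbdbbaada  a
   17  dbbaadadadd$bdabddccdb  b
   18  dbdbbaadadadd$bdabddcc  c
   19  dccdbdbbaadadadd$bdabd  d
   20  dd$bdabddccdbdbbaadada  a
   21  ddccdbdbbaadadadd$bdab  b

dbdaddbd$dadcdbaabcdab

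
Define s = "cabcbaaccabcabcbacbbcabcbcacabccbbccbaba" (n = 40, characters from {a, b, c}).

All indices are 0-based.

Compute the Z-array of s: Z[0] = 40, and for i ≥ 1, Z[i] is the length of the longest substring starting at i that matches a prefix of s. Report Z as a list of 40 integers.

Z[0]=40
i=1: i≥r, start 0; Z[1]=0
i=2: i≥r, start 0; Z[2]=0
i=3: i≥r, start 0; Z[3]=1 scan→box=[3,4)
i=4: i≥r, start 0; Z[4]=0
i=5: i≥r, start 0; Z[5]=0
i=6: i≥r, start 0; Z[6]=0
i=7: i≥r, start 0; Z[7]=1 scan→box=[7,8)
i=8: i≥r, start 0; Z[8]=4 scan→box=[8,12)
i=9: min(r-i=3, Z[1]=0)=0; Z[9]=0
i=10: min(r-i=2, Z[2]=0)=0; Z[10]=0
i=11: min(r-i=1, Z[3]=1)=1; Z[11]=6 scan→box=[11,17)
i=12: min(r-i=5, Z[1]=0)=0; Z[12]=0
i=13: min(r-i=4, Z[2]=0)=0; Z[13]=0
i=14: min(r-i=3, Z[3]=1)=1; Z[14]=1
i=15: min(r-i=2, Z[4]=0)=0; Z[15]=0
i=16: min(r-i=1, Z[5]=0)=0; Z[16]=0
i=17: i≥r, start 0; Z[17]=1 scan→box=[17,18)
i=18: i≥r, start 0; Z[18]=0
i=19: i≥r, start 0; Z[19]=0
i=20: i≥r, start 0; Z[20]=5 scan→box=[20,25)
i=21: min(r-i=4, Z[1]=0)=0; Z[21]=0
i=22: min(r-i=3, Z[2]=0)=0; Z[22]=0
i=23: min(r-i=2, Z[3]=1)=1; Z[23]=1
i=24: min(r-i=1, Z[4]=0)=0; Z[24]=0
i=25: i≥r, start 0; Z[25]=2 scan→box=[25,27)
i=26: min(r-i=1, Z[1]=0)=0; Z[26]=0
i=27: i≥r, start 0; Z[27]=4 scan→box=[27,31)
i=28: min(r-i=3, Z[1]=0)=0; Z[28]=0
i=29: min(r-i=2, Z[2]=0)=0; Z[29]=0
i=30: min(r-i=1, Z[3]=1)=1; Z[30]=1
i=31: i≥r, start 0; Z[31]=1 scan→box=[31,32)
i=32: i≥r, start 0; Z[32]=0
i=33: i≥r, start 0; Z[33]=0
i=34: i≥r, start 0; Z[34]=1 scan→box=[34,35)
i=35: i≥r, start 0; Z[35]=1 scan→box=[35,36)
i=36: i≥r, start 0; Z[36]=0
i=37: i≥r, start 0; Z[37]=0
i=38: i≥r, start 0; Z[38]=0
i=39: i≥r, start 0; Z[39]=0

[40, 0, 0, 1, 0, 0, 0, 1, 4, 0, 0, 6, 0, 0, 1, 0, 0, 1, 0, 0, 5, 0, 0, 1, 0, 2, 0, 4, 0, 0, 1, 1, 0, 0, 1, 1, 0, 0, 0, 0]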